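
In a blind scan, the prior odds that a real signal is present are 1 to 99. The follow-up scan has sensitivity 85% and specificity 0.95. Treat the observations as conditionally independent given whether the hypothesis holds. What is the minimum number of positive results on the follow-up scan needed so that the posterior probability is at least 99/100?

Prior odds = 1/99.
False-positive rate = 1 − 0.95 = 0.05; likelihood ratio of a positive = 0.85/0.05 = 17.
Target posterior odds = 0.99/0.01 = 99.
Need (1/99) × 17ⁿ ≥ 99, i.e. 17ⁿ ≥ 9801.
17³ = 4913 falls short of 9801 but 17⁴ = 83521 reaches it, so n = 4.

4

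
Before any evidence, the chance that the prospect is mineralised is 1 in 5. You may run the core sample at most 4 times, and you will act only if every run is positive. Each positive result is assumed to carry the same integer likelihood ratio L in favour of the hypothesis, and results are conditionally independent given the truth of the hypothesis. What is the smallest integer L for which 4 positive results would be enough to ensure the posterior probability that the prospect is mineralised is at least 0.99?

5

Prior odds = 0.2/0.8 = 0.25.
Target odds = 0.99/0.01 = 99.
Need L⁴ ≥ 99 ÷ 0.25 = 396.
4⁴ = 256 < 396 ≤ 625 = 5⁴, so L = 5.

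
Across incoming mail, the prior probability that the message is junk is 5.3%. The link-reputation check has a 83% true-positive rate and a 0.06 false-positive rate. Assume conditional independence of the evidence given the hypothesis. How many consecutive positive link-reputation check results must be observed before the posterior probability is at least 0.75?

Prior odds = 0.053/0.947 = 53/947.
Likelihood ratio of a positive result = 0.83/0.06 = 83/6.
Target posterior odds = 0.75/0.25 = 3.
Need (53/947) × (83/6)ⁿ ≥ 3, i.e. (83/6)ⁿ ≥ 2841/53.
(83/6)¹ = 83/6 falls short of 2841/53 but (83/6)² = 6889/36 reaches it, so n = 2.

2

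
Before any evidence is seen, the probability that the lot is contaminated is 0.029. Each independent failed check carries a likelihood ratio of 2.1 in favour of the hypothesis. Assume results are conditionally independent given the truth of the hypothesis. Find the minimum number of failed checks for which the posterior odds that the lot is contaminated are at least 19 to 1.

9

Prior odds = 0.029/0.971 = 29/971.
Likelihood ratio per failed check = 2.1.
Target odds = 19.
Require 2.1ⁿ ≥ 19 ÷ (29/971) = 18449/29.
2.1⁸ ≈378.229 falls short of 18449/29 but 2.1⁹ ≈794.28 reaches it, so n = 9.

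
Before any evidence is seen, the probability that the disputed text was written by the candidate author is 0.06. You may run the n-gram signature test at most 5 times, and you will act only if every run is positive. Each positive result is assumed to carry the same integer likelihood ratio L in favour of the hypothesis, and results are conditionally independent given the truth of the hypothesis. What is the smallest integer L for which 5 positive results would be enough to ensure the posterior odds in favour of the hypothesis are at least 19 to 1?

Prior odds = 0.06/0.94 = 3/47.
Target odds = 19.
Need L⁵ ≥ 19 ÷ (3/47) = 893/3.
3⁵ = 243 < 893/3 ≤ 1024 = 4⁵, so L = 4.

4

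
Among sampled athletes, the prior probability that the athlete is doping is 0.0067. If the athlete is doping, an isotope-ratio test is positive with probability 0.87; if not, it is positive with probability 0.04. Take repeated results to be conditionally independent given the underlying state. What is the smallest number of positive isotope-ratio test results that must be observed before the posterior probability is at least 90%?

Prior odds = 0.0067/0.9933 = 67/9933.
Likelihood ratio of a positive = 0.87/0.04 = 21.75.
Target odds: 0.9 ÷ 0.1 = 9.
Require 21.75ⁿ ≥ 9 ÷ (67/9933) = 89397/67.
21.75² = 473.0625 falls short of 89397/67 but 21.75³ = 658503/64 reaches it, so n = 3.

3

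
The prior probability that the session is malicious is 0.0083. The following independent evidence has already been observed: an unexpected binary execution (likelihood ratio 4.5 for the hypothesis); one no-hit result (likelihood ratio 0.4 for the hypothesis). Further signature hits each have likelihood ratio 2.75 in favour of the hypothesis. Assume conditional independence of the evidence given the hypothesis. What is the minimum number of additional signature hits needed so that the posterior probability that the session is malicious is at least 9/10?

Prior odds = 0.0083/0.9917 = 83/9917.
Combined Bayes factor of the evidence already in hand = 4.5 × 0.4 = 1.8.
Odds after that evidence = (83/9917) × 1.8 = 747/49585.
Target odds = 0.9/0.1 = 9.
Need 2.75ⁿ ≥ 9 ÷ (747/49585) = 49585/83.
2.75⁶ = 1771561/4096 falls short of 49585/83 but 2.75⁷ = 19487171/16384 reaches it, so n = 7.

7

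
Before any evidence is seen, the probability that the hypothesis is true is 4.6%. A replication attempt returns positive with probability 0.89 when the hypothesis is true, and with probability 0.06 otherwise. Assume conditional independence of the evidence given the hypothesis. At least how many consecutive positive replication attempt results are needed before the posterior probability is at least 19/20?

3

Prior odds: 0.046 ÷ 0.954 = 23/477.
Likelihood ratio of a positive result = 0.89/0.06 = 89/6.
Target odds: 0.95 ÷ 0.05 = 19.
Need (23/477) × (89/6)ⁿ ≥ 19, i.e. (89/6)ⁿ ≥ 9063/23.
(89/6)² = 7921/36 falls short of 9063/23 but (89/6)³ = 704969/216 reaches it, so n = 3.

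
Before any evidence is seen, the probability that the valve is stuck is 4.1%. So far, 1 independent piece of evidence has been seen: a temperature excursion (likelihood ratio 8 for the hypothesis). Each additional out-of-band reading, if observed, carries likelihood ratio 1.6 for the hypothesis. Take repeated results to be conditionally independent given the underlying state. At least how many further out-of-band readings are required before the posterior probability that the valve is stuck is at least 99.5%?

14

Prior odds = 0.041/0.959 = 41/959.
Bayes factor of the evidence already in hand = 8.
Odds after that evidence = (41/959) × 8 = 328/959.
Target odds = 0.995/0.005 = 199.
Need 1.6ⁿ ≥ 199 ÷ (328/959) = 190841/328.
1.6¹³ ≈450.36 falls short of 190841/328 but 1.6¹⁴ ≈720.576 reaches it, so n = 14.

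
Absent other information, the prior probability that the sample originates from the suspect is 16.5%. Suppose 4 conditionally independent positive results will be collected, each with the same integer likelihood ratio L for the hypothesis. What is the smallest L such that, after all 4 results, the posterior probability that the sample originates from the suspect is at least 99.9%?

Prior odds = 0.165/0.835 = 33/167.
Target odds = 0.999/0.001 = 999.
Need L⁴ ≥ 999 ÷ (33/167) = 55611/11.
8⁴ = 4096 < 55611/11 ≤ 6561 = 9⁴, so L = 9.

9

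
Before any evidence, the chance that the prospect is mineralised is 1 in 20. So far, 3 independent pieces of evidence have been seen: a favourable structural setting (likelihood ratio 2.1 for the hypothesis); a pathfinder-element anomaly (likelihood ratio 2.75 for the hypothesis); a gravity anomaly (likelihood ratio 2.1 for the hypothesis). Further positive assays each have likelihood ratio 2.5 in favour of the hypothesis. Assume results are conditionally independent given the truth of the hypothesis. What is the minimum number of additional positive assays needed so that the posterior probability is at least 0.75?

Prior odds = 0.05/0.95 = 1/19.
Combined Bayes factor of the evidence already in hand = 2.1 × 2.75 × 2.1 = 12.1275.
Odds after that evidence = (1/19) × 12.1275 = 4851/7600.
Target odds = 0.75/0.25 = 3.
Need 2.5ⁿ ≥ 3 ÷ (4851/7600) = 7600/1617.
2.5¹ = 2.5 falls short of 7600/1617 but 2.5² = 6.25 reaches it, so n = 2.

2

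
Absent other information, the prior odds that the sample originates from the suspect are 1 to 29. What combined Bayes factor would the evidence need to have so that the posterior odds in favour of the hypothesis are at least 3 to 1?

87

Prior odds = 1/29.
Target odds = 3.
Required Bayes factor = 3 ÷ (1/29) = 87.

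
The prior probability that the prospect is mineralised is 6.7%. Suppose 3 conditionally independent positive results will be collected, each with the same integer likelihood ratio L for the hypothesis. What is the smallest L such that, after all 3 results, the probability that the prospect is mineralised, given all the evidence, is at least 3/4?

4

Prior odds = 0.067/0.933 = 67/933.
Target odds = 0.75/0.25 = 3.
Need L³ ≥ 3 ÷ (67/933) = 2799/67.
3³ = 27 < 2799/67 ≤ 64 = 4³, so L = 4.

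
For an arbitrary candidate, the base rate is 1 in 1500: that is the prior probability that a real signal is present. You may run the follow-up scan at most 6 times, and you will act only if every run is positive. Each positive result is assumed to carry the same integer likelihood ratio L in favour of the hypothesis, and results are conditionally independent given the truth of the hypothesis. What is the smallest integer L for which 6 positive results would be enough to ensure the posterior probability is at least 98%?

Prior odds = (1/1500)/(1499/1500) = 1/1499.
Target odds = 0.98/0.02 = 49.
Need L⁶ ≥ 49 ÷ (1/1499) = 73451.
6⁶ = 46656 < 73451 ≤ 117649 = 7⁶, so L = 7.

7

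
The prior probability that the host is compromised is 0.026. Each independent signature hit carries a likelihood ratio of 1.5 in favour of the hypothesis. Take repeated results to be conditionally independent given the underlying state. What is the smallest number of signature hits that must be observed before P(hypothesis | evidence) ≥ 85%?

14

Prior odds: 0.026 ÷ 0.974 = 13/487.
Likelihood ratio per signature hit = 1.5.
Target odds: 0.85 ÷ 0.15 = 17/3.
Require 1.5ⁿ ≥ 17/3 ÷ (13/487) = 8279/39.
1.5¹³ = 1594323/8192 falls short of 8279/39 but 1.5¹⁴ = 4782969/16384 reaches it, so n = 14.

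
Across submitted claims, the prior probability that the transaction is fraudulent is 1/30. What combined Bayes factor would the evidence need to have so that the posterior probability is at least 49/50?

Prior odds = (1/30)/(29/30) = 1/29.
Target odds = 0.98/0.02 = 49.
Required Bayes factor = 49 ÷ (1/29) = 1421.

1421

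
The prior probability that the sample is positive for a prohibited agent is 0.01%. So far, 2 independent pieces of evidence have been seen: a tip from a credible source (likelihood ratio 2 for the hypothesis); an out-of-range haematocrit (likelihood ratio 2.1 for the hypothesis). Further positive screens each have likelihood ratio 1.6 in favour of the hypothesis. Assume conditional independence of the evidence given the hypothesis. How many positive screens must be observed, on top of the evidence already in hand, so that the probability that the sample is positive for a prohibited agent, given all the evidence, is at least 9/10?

22

Prior odds = 0.0001/0.9999 = 1/9999.
Combined Bayes factor of the evidence already in hand = 2 × 2.1 = 4.2.
Odds after that evidence = (1/9999) × 4.2 = 7/16665.
Target odds = 0.9/0.1 = 9.
Need 1.6ⁿ ≥ 9 ÷ (7/16665) = 149985/7.
1.6²¹ ≈19342.8 falls short of 149985/7 but 1.6²² ≈30948.5 reaches it, so n = 22.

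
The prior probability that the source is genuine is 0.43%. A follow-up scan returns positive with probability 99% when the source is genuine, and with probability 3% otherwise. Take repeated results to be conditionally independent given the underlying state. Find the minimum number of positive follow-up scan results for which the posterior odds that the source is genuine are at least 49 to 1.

Prior odds = 0.0043/0.9957 = 43/9957.
Likelihood ratio of a positive result = 0.99/0.03 = 33.
Target odds = 49.
Need (43/9957) × 33ⁿ ≥ 49, i.e. 33ⁿ ≥ 487893/43.
33² = 1089 falls short of 487893/43 but 33³ = 35937 reaches it, so n = 3.

3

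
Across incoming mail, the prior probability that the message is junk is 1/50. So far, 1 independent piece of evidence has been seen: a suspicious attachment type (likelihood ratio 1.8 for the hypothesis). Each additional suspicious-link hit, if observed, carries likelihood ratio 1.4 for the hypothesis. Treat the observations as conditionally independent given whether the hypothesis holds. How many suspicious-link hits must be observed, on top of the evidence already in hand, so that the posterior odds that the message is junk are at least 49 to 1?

Prior odds = 0.02/0.98 = 1/49.
Bayes factor of the evidence already in hand = 1.8.
Odds after that evidence = (1/49) × 1.8 = 9/245.
Target odds = 49.
Need 1.4ⁿ ≥ 49 ÷ (9/245) = 12005/9.
1.4²¹ ≈1171.36 falls short of 12005/9 but 1.4²² ≈1639.9 reaches it, so n = 22.

22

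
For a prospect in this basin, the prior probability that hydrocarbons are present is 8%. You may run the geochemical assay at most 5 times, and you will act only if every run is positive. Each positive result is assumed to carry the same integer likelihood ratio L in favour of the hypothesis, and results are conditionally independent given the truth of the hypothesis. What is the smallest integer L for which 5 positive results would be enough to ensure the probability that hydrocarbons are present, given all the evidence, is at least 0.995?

Prior odds = 0.08/0.92 = 2/23.
Target odds = 0.995/0.005 = 199.
Need L⁵ ≥ 199 ÷ (2/23) = 2288.5.
4⁵ = 1024 < 2288.5 ≤ 3125 = 5⁵, so L = 5.

5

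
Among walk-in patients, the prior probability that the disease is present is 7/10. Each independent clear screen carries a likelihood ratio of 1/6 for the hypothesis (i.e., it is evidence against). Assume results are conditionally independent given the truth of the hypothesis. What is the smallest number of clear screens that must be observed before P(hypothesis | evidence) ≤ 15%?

2

Prior odds: 0.7 ÷ 0.3 = 7/3.
Likelihood ratio per clear screen = 1/6.
Target odds: 0.15 ÷ 0.85 = 3/17.
Require (1/6)ⁿ ≤ 3/17 ÷ (7/3) = 9/119.
(1/6)¹ = 1/6 is still above 9/119 but (1/6)² = 1/36 is at or below it, so n = 2.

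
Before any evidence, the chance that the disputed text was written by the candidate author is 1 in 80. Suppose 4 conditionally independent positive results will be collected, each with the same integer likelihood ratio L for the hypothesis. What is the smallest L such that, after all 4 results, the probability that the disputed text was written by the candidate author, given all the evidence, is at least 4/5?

Prior odds = 0.0125/0.9875 = 1/79.
Target odds = 0.8/0.2 = 4.
Need L⁴ ≥ 4 ÷ (1/79) = 316.
4⁴ = 256 < 316 ≤ 625 = 5⁴, so L = 5.

5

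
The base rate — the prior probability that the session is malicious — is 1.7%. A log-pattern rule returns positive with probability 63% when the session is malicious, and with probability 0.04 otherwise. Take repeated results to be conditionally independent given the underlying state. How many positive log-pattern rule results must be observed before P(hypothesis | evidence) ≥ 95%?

Prior odds = 0.017/0.983 = 17/983.
Likelihood ratio of a positive result = 0.63/0.04 = 15.75.
Target posterior odds = 0.95/0.05 = 19.
Require 15.75ⁿ ≥ 19 ÷ (17/983) = 18677/17.
15.75² = 248.0625 falls short of 18677/17 but 15.75³ = 3906.984375 reaches it, so n = 3.

3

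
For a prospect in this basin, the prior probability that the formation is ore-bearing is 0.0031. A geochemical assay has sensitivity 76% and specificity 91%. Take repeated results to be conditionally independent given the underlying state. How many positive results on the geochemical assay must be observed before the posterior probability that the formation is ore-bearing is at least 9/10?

Prior odds = 0.0031/0.9969 = 31/9969.
False-positive rate = 1 − 0.91 = 0.09; likelihood ratio of a positive = 0.76/0.09 = 76/9.
Target odds: 0.9 ÷ 0.1 = 9.
Need (31/9969) × (76/9)ⁿ ≥ 9, i.e. (76/9)ⁿ ≥ 89721/31.
(76/9)³ = 438976/729 falls short of 89721/31 but (76/9)⁴ = 33362176/6561 reaches it, so n = 4.

4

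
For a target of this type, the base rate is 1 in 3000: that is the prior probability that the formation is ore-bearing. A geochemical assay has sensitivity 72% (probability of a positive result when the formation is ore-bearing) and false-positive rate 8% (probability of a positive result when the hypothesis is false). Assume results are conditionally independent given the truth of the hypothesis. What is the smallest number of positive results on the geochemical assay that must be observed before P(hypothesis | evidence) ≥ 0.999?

Prior odds = (1/3000)/(2999/3000) = 1/2999.
Likelihood ratio of a positive result = 0.72/0.08 = 9.
Target posterior odds = 0.999/0.001 = 999.
Require 9ⁿ ≥ 999 ÷ (1/2999) = 2996001.
9⁶ = 531441 falls short of 2996001 but 9⁷ = 4782969 reaches it, so n = 7.

7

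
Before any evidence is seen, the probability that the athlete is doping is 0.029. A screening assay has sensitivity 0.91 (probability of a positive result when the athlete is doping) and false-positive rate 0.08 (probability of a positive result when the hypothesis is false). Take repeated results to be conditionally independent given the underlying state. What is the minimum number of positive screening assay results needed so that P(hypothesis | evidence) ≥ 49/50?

Prior odds = 0.029/0.971 = 29/971.
Likelihood ratio of a positive result = 0.91/0.08 = 11.375.
Target posterior odds = 0.98/0.02 = 49.
Need (29/971) × 11.375ⁿ ≥ 49, i.e. 11.375ⁿ ≥ 47579/29.
11.375³ = 753571/512 falls short of 47579/29 but 11.375⁴ = 68574961/4096 reaches it, so n = 4.

4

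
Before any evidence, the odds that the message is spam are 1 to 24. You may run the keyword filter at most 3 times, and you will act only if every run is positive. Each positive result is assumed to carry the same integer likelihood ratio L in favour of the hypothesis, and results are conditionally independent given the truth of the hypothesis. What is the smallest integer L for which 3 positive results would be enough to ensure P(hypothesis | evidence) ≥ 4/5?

5

Prior odds = 1/24.
Target odds = 0.8/0.2 = 4.
Need L³ ≥ 4 ÷ (1/24) = 96.
4³ = 64 < 96 ≤ 125 = 5³, so L = 5.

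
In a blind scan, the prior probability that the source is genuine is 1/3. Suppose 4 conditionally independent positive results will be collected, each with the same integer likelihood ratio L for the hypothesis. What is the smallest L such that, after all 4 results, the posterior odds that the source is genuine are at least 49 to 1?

Prior odds = (1/3)/(2/3) = 0.5.
Target odds = 49.
Need L⁴ ≥ 49 ÷ 0.5 = 98.
3⁴ = 81 < 98 ≤ 256 = 4⁴, so L = 4.

4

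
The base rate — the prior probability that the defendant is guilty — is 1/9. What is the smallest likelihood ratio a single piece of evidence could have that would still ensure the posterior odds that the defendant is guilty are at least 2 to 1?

Prior odds = (1/9)/(8/9) = 0.125.
Target odds = 2.
Required Bayes factor = 2 ÷ 0.125 = 16.

16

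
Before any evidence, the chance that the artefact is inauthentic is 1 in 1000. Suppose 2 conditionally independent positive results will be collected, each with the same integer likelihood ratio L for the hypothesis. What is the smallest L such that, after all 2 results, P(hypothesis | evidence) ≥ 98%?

222

Prior odds = 0.001/0.999 = 1/999.
Target odds = 0.98/0.02 = 49.
Need L² ≥ 49 ÷ (1/999) = 48951.
221² = 48841 < 48951 ≤ 49284 = 222², so L = 222.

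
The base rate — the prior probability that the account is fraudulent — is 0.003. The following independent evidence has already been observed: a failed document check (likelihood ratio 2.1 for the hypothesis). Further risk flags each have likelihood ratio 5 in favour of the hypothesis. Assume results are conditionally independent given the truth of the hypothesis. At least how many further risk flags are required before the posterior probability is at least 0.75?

4

Prior odds = 0.003/0.997 = 3/997.
Bayes factor of the evidence already in hand = 2.1.
Odds after that evidence = (3/997) × 2.1 = 63/9970.
Target odds = 0.75/0.25 = 3.
Need 5ⁿ ≥ 3 ÷ (63/9970) = 9970/21.
5³ = 125 falls short of 9970/21 but 5⁴ = 625 reaches it, so n = 4.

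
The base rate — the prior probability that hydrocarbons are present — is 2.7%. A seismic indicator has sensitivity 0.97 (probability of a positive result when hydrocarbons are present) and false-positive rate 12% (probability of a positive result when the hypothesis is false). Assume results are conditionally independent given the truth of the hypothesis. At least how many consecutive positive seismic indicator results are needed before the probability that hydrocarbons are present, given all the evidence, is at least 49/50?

4

Prior odds = 0.027/0.973 = 27/973.
Likelihood ratio of a positive result = 0.97/0.12 = 97/12.
Target posterior odds = 0.98/0.02 = 49.
Require (97/12)ⁿ ≥ 49 ÷ (27/973) = 47677/27.
(97/12)³ = 912673/1728 falls short of 47677/27 but (97/12)⁴ = 88529281/20736 reaches it, so n = 4.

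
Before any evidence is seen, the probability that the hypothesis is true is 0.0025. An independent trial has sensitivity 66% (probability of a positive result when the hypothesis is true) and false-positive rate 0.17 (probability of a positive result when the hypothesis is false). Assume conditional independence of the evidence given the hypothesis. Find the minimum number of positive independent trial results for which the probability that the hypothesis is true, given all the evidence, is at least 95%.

7

Prior odds = 0.0025/0.9975 = 1/399.
Likelihood ratio of a positive result = 0.66/0.17 = 66/17.
Target posterior odds = 0.95/0.05 = 19.
Need (1/399) × (66/17)ⁿ ≥ 19, i.e. (66/17)ⁿ ≥ 7581.
(66/17)⁶ ≈3424.29 falls short of 7581 but (66/17)⁷ ≈13294.3 reaches it, so n = 7.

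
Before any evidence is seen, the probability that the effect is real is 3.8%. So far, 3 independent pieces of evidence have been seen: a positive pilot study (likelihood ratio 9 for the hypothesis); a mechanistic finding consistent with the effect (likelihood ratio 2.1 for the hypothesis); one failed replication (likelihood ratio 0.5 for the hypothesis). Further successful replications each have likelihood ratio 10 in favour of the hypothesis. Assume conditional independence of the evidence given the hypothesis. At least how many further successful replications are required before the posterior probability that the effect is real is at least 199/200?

Prior odds = 0.038/0.962 = 19/481.
Combined Bayes factor of the evidence already in hand = 9 × 2.1 × 0.5 = 9.45.
Odds after that evidence = (19/481) × 9.45 = 3591/9620.
Target odds = 0.995/0.005 = 199.
Need 10ⁿ ≥ 199 ÷ (3591/9620) = 1914380/3591.
10² = 100 falls short of 1914380/3591 but 10³ = 1000 reaches it, so n = 3.

3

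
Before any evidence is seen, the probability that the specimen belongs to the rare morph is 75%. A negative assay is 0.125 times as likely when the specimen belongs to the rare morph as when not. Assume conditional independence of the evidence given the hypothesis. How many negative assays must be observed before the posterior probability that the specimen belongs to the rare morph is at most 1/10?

2

Prior odds = 0.75/0.25 = 3.
Likelihood ratio per negative assay = 0.125.
Target posterior odds = 0.1/0.9 = 1/9.
Need 3 × 0.125ⁿ ≤ 1/9, i.e. 0.125ⁿ ≤ 1/27.
0.125¹ = 0.125 is still above 1/27 but 0.125² = 0.015625 is at or below it, so n = 2.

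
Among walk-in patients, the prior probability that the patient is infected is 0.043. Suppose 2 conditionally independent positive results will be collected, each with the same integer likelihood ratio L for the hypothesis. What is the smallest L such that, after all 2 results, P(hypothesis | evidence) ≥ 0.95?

Prior odds = 0.043/0.957 = 43/957.
Target odds = 0.95/0.05 = 19.
Need L² ≥ 19 ÷ (43/957) = 18183/43.
20² = 400 < 18183/43 ≤ 441 = 21², so L = 21.

21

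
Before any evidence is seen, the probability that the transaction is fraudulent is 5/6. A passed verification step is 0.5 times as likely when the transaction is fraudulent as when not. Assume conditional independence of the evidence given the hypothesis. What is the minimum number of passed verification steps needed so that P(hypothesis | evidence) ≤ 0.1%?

13

Prior odds = (5/6)/(1/6) = 5.
Likelihood ratio per passed verification step = 0.5.
Target odds: 0.001 ÷ 0.999 = 1/999.
Need 5 × 0.5ⁿ ≤ 1/999, i.e. 0.5ⁿ ≤ 1/4995.
0.5¹² = 1/4096 is still above 1/4995 but 0.5¹³ = 1/8192 is at or below it, so n = 13.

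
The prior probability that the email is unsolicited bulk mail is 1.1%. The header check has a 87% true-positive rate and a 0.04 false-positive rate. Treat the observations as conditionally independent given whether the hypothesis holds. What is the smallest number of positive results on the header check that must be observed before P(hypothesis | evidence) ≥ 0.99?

Prior odds: 0.011 ÷ 0.989 = 11/989.
Likelihood ratio of a positive result = 0.87/0.04 = 21.75.
Target posterior odds = 0.99/0.01 = 99.
Require 21.75ⁿ ≥ 99 ÷ (11/989) = 8901.
21.75² = 473.0625 falls short of 8901 but 21.75³ = 658503/64 reaches it, so n = 3.

3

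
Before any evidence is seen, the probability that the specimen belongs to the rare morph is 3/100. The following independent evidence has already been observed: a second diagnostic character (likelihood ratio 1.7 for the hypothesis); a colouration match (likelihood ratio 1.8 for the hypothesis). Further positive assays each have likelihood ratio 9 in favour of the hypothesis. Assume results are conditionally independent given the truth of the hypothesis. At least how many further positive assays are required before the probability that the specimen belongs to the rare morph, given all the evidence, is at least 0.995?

Prior odds = 0.03/0.97 = 3/97.
Combined Bayes factor of the evidence already in hand = 1.7 × 1.8 = 3.06.
Odds after that evidence = (3/97) × 3.06 = 459/4850.
Target odds = 0.995/0.005 = 199.
Need 9ⁿ ≥ 199 ÷ (459/4850) = 965150/459.
9³ = 729 falls short of 965150/459 but 9⁴ = 6561 reaches it, so n = 4.

4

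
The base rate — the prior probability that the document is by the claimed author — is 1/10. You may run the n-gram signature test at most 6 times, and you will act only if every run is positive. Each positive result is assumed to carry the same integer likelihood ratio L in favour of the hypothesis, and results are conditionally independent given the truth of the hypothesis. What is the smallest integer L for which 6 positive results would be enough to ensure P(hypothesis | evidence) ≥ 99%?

4

Prior odds = 0.1/0.9 = 1/9.
Target odds = 0.99/0.01 = 99.
Need L⁶ ≥ 99 ÷ (1/9) = 891.
3⁶ = 729 < 891 ≤ 4096 = 4⁶, so L = 4.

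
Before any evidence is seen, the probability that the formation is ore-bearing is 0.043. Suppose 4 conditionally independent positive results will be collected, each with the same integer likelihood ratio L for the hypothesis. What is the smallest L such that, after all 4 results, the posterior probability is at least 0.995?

9

Prior odds = 0.043/0.957 = 43/957.
Target odds = 0.995/0.005 = 199.
Need L⁴ ≥ 199 ÷ (43/957) = 190443/43.
8⁴ = 4096 < 190443/43 ≤ 6561 = 9⁴, so L = 9.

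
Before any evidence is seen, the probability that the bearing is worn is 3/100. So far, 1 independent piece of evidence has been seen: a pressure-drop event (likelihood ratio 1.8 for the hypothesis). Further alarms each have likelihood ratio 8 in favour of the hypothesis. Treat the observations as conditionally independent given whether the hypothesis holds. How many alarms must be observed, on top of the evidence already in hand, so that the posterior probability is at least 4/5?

Prior odds = 0.03/0.97 = 3/97.
Bayes factor of the evidence already in hand = 1.8.
Odds after that evidence = (3/97) × 1.8 = 27/485.
Target odds = 0.8/0.2 = 4.
Need 8ⁿ ≥ 4 ÷ (27/485) = 1940/27.
8² = 64 falls short of 1940/27 but 8³ = 512 reaches it, so n = 3.

3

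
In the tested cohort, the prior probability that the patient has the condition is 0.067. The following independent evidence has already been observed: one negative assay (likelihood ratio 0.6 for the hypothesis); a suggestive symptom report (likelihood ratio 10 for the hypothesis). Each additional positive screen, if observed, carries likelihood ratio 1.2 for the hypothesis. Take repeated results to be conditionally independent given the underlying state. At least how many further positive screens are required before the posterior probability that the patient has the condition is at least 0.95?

Prior odds = 0.067/0.933 = 67/933.
Combined Bayes factor of the evidence already in hand = 0.6 × 10 = 6.
Odds after that evidence = (67/933) × 6 = 134/311.
Target odds = 0.95/0.05 = 19.
Need 1.2ⁿ ≥ 19 ÷ (134/311) = 5909/134.
1.2²⁰ ≈38.3376 falls short of 5909/134 but 1.2²¹ ≈46.0051 reaches it, so n = 21.

21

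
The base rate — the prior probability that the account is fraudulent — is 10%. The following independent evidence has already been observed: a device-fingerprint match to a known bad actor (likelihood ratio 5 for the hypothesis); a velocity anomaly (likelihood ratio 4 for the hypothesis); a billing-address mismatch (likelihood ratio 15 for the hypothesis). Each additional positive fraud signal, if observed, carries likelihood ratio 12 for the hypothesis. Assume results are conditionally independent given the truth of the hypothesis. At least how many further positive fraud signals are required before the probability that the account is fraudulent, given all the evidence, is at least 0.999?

Prior odds = 0.1/0.9 = 1/9.
Combined Bayes factor of the evidence already in hand = 5 × 4 × 15 = 300.
Odds after that evidence = (1/9) × 300 = 100/3.
Target odds = 0.999/0.001 = 999.
Need 12ⁿ ≥ 999 ÷ (100/3) = 29.97.
12¹ = 12 falls short of 29.97 but 12² = 144 reaches it, so n = 2.

2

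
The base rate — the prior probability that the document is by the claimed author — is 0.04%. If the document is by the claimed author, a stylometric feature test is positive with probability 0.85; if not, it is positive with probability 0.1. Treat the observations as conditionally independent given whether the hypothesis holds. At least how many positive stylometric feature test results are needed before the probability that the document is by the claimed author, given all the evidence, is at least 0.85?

Prior odds: 0.0004 ÷ 0.9996 = 1/2499.
Likelihood ratio of a positive = 0.85/0.1 = 8.5.
Target odds: 0.85 ÷ 0.15 = 17/3.
Need (1/2499) × 8.5ⁿ ≥ 17/3, i.e. 8.5ⁿ ≥ 14161.
8.5⁴ = 5220.0625 falls short of 14161 but 8.5⁵ = 44370.53125 reaches it, so n = 5.

5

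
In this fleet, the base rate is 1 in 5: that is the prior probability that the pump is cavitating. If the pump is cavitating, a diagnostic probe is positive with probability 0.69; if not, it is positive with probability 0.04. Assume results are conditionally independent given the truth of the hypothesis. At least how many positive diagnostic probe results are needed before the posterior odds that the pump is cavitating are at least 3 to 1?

Prior odds = 0.2/0.8 = 0.25.
Likelihood ratio of a positive = 0.69/0.04 = 17.25.
Target odds = 3.
Need 0.25 × 17.25ⁿ ≥ 3, i.e. 17.25ⁿ ≥ 12.
17.25¹ = 17.25, which meets the required 12; so n = 1.

1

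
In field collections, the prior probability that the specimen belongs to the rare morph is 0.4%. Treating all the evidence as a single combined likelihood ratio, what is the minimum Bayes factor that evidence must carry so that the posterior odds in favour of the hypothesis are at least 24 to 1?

Prior odds = 0.004/0.996 = 1/249.
Target odds = 24.
Required Bayes factor = 24 ÷ (1/249) = 5976.

5976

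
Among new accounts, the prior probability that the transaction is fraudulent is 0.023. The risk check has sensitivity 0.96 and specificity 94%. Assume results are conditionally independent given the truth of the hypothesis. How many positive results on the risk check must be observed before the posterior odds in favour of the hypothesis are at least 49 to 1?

Prior odds = 0.023/0.977 = 23/977.
False-positive rate = 1 − 0.94 = 0.06; likelihood ratio of a positive = 0.96/0.06 = 16.
Target odds = 49.
Require 16ⁿ ≥ 49 ÷ (23/977) = 47873/23.
16² = 256 falls short of 47873/23 but 16³ = 4096 reaches it, so n = 3.

3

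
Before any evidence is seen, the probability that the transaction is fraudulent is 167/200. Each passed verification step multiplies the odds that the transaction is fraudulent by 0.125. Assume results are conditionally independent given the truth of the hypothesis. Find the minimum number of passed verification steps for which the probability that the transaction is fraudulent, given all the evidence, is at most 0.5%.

Prior odds: 0.835 ÷ 0.165 = 167/33.
Likelihood ratio per passed verification step = 0.125.
Target odds: 0.005 ÷ 0.995 = 1/199.
Need (167/33) × 0.125ⁿ ≤ 1/199, i.e. 0.125ⁿ ≤ 33/33233.
0.125³ = 0.001953125 is still above 33/33233 but 0.125⁴ = 1/4096 is at or below it, so n = 4.

4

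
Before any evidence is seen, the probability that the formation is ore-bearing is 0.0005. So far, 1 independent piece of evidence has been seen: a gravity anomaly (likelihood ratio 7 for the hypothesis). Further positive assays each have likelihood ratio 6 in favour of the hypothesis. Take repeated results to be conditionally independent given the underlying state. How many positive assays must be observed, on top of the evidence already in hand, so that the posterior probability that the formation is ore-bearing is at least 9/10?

5

Prior odds = 0.0005/0.9995 = 1/1999.
Bayes factor of the evidence already in hand = 7.
Odds after that evidence = (1/1999) × 7 = 7/1999.
Target odds = 0.9/0.1 = 9.
Need 6ⁿ ≥ 9 ÷ (7/1999) = 17991/7.
6⁴ = 1296 falls short of 17991/7 but 6⁵ = 7776 reaches it, so n = 5.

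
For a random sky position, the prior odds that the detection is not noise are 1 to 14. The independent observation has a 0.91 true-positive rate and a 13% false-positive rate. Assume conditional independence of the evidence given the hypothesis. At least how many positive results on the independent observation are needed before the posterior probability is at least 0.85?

Prior odds = 1/14.
Likelihood ratio of a positive result = 0.91/0.13 = 7.
Target odds: 0.85 ÷ 0.15 = 17/3.
Need (1/14) × 7ⁿ ≥ 17/3, i.e. 7ⁿ ≥ 238/3.
7² = 49 falls short of 238/3 but 7³ = 343 reaches it, so n = 3.

3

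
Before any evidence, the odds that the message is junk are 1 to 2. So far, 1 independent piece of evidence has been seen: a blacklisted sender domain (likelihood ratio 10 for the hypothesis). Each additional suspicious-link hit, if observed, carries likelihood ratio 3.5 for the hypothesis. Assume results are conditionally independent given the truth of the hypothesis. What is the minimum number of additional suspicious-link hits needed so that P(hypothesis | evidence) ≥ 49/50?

Prior odds = 0.5.
Bayes factor of the evidence already in hand = 10.
Odds after that evidence = 0.5 × 10 = 5.
Target odds = 0.98/0.02 = 49.
Need 3.5ⁿ ≥ 49 ÷ 5 = 9.8.
3.5¹ = 3.5 falls short of 9.8 but 3.5² = 12.25 reaches it, so n = 2.

2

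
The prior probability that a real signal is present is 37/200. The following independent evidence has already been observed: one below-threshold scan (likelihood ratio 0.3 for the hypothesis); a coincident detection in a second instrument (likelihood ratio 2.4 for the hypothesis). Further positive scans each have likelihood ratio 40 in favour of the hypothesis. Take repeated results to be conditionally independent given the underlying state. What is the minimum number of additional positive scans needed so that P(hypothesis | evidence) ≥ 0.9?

Prior odds = 0.185/0.815 = 37/163.
Combined Bayes factor of the evidence already in hand = 0.3 × 2.4 = 0.72.
Odds after that evidence = (37/163) × 0.72 = 666/4075.
Target odds = 0.9/0.1 = 9.
Need 40ⁿ ≥ 9 ÷ (666/4075) = 4075/74.
40¹ = 40 falls short of 4075/74 but 40² = 1600 reaches it, so n = 2.

2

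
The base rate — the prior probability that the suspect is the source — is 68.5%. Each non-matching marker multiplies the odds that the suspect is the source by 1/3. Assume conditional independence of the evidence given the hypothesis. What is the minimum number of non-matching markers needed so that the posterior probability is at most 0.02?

5

Prior odds: 0.685 ÷ 0.315 = 137/63.
Likelihood ratio per non-matching marker = 1/3.
Target odds: 0.02 ÷ 0.98 = 1/49.
Require (1/3)ⁿ ≤ 1/49 ÷ (137/63) = 9/959.
(1/3)⁴ = 1/81 is still above 9/959 but (1/3)⁵ = 1/243 is at or below it, so n = 5.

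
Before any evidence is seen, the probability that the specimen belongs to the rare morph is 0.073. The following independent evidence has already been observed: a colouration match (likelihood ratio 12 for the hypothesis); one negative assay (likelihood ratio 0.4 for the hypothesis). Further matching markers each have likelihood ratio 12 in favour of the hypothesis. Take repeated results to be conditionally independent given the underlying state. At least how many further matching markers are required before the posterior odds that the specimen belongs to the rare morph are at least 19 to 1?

Prior odds = 0.073/0.927 = 73/927.
Combined Bayes factor of the evidence already in hand = 12 × 0.4 = 4.8.
Odds after that evidence = (73/927) × 4.8 = 584/1545.
Target odds = 19.
Need 12ⁿ ≥ 19 ÷ (584/1545) = 29355/584.
12¹ = 12 falls short of 29355/584 but 12² = 144 reaches it, so n = 2.

2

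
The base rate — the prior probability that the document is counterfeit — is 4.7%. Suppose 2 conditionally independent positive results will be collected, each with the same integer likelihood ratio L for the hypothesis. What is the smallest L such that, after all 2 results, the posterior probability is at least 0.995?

64

Prior odds = 0.047/0.953 = 47/953.
Target odds = 0.995/0.005 = 199.
Need L² ≥ 199 ÷ (47/953) = 189647/47.
63² = 3969 < 189647/47 ≤ 4096 = 64², so L = 64.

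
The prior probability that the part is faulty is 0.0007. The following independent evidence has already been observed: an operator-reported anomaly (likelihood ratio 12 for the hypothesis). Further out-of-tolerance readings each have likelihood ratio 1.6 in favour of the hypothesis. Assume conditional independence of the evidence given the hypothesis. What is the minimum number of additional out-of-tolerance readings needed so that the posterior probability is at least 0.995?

Prior odds = 0.0007/0.9993 = 7/9993.
Bayes factor of the evidence already in hand = 12.
Odds after that evidence = (7/9993) × 12 = 28/3331.
Target odds = 0.995/0.005 = 199.
Need 1.6ⁿ ≥ 199 ÷ (28/3331) = 662869/28.
1.6²¹ ≈19342.8 falls short of 662869/28 but 1.6²² ≈30948.5 reaches it, so n = 22.

22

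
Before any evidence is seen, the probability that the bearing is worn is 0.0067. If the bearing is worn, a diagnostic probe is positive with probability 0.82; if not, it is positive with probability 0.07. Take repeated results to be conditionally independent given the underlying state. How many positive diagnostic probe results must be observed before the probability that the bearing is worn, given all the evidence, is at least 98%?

Prior odds = 0.0067/0.9933 = 67/9933.
Likelihood ratio of a positive = 0.82/0.07 = 82/7.
Target odds: 0.98 ÷ 0.02 = 49.
Need (67/9933) × (82/7)ⁿ ≥ 49, i.e. (82/7)ⁿ ≥ 486717/67.
(82/7)³ = 551368/343 falls short of 486717/67 but (82/7)⁴ = 45212176/2401 reaches it, so n = 4.

4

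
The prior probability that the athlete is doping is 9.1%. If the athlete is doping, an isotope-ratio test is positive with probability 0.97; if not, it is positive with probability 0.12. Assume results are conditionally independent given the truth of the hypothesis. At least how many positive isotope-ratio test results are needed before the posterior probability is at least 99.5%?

4

Prior odds = 0.091/0.909 = 91/909.
Likelihood ratio of a positive = 0.97/0.12 = 97/12.
Target odds: 0.995 ÷ 0.005 = 199.
Need (91/909) × (97/12)ⁿ ≥ 199, i.e. (97/12)ⁿ ≥ 180891/91.
(97/12)³ = 912673/1728 falls short of 180891/91 but (97/12)⁴ = 88529281/20736 reaches it, so n = 4.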